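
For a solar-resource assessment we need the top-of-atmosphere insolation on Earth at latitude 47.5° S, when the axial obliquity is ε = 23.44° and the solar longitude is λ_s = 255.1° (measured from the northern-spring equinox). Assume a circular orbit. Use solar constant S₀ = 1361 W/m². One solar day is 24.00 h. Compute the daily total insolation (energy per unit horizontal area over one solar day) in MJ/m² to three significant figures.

42.5 MJ/m²

Solar declination: sin δ = sin ε · sin λ_s = sin 23.44° × sin 255.1° = -0.38441, so δ = -22.607°.
cos H₀ = −tan(-47.5°) tan(-22.607°) = -0.4544, H₀ = 2.0425 rad.
Bracket: H₀ sin φ sin δ + cos φ cos δ sin H₀ = 2.0425×-0.73728×-0.38441 + 0.67559×0.92316×0.89078 = 0.578881 + 0.555560 = 1.134441.
Q̄ = (S₀/π) × [bracket] = (1361/π) × 1.134441 = 491.46 W/m².
Daily total = Q̄ × 24.00 h × 3600 s/h = 491.46 × 24.00 × 3600 / 10⁶ = 42.46 MJ/m².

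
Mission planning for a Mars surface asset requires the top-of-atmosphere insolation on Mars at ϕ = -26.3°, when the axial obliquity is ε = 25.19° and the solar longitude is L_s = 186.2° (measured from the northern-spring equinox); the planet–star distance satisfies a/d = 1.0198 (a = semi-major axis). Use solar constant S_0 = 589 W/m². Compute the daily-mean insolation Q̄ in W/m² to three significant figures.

Q̄ ≈ 181 W/m²

Solar declination: sin δ = sin ε · sin L_s = sin 25.19° × sin 186.2° = -0.04597, so δ = -2.635°.
cos h₀ = −tan(-26.3°) tan(-2.635°) = -0.0227, h₀ = 1.5935 rad.
Bracket: h₀ sin ϕ sin δ + cos ϕ cos δ sin h₀ = 1.5935×-0.44307×-0.04597 + 0.89649×0.99894×0.99974 = 0.032456 + 0.895307 = 0.927763.
Inverse-square distance factor (a/d)² = 1.0198² = 1.039992.
Q̄ = (S_0/π) × 1.039992 × [bracket] = (589/π) × 1.039992 × 0.927763 = 180.9 W/m².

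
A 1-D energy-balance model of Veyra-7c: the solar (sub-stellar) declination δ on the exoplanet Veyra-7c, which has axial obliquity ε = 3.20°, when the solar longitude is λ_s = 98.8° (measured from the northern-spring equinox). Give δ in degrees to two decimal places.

sin δ = sin ε · sin λ_s = sin 3.20° × sin 98.8° = 0.055164.
δ = arcsin(0.055164) = +3.16°.

δ = +3.16°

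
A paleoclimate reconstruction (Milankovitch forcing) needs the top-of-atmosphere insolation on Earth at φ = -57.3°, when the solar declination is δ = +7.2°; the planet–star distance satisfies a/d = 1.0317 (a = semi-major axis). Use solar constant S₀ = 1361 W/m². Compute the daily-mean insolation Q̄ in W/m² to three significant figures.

cos H₀ = −tan(-57.3°) tan(+7.200°) = 0.1968, H₀ = 1.3727 rad.
Bracket: H₀ sin φ sin δ + cos φ cos δ sin H₀ = 1.3727×-0.84151×0.12533 + 0.54024×0.99211×0.98045 = -0.144774 + 0.525499 = 0.380725.
Inverse-square distance factor (a/d)² = 1.0317² = 1.064405.
Q̄ = (S₀/π) × 1.064405 × [bracket] = (1361/π) × 1.064405 × 0.380725 = 175.6 W/m².

Q̄ ≈ 176 W/m²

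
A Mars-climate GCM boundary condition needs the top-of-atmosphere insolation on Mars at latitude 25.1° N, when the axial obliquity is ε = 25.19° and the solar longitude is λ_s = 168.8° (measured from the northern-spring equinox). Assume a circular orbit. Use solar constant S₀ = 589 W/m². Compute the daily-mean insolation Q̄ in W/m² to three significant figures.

Q̄ ≈ 180 W/m²

Solar declination: sin δ = sin ε · sin λ_s = sin 25.19° × sin 168.8° = 0.08267, so δ = +4.742°.
cos H₀ = −tan(+25.1°) tan(+4.742°) = -0.0389, H₀ = 1.6097 rad.
Bracket: H₀ sin φ sin δ + cos φ cos δ sin H₀ = 1.6097×0.42420×0.08267 + 0.90557×0.99658×0.99924 = 0.056450 + 0.901787 = 0.958237.
Q̄ = (S₀/π) × [bracket] = (589/π) × 0.958237 = 179.7 W/m².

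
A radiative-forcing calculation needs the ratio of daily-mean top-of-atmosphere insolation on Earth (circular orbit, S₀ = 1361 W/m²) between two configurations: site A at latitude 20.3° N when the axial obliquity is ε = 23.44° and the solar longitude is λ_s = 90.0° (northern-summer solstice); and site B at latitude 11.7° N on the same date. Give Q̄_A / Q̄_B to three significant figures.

— Configuration A (φ=+20.3°):
Solar declination: sin δ = sin ε · sin λ_s = sin 23.44° × sin 90.0° = 0.39779, so δ = +23.440°.
cos H₀ = −tan(+20.3°) tan(+23.440°) = -0.1604, H₀ = 1.7319 rad.
Bracket: H₀ sin φ sin δ + cos φ cos δ sin H₀ = 1.7319×0.34694×0.39779 + 0.93789×0.91748×0.98706 = 0.239018 + 0.849361 = 1.088379.
Q̄ = (S₀/π) × [bracket] = (1361/π) × 1.088379 = 471.51 W/m².
— Configuration B (φ=+11.7°):
cos H₀ = −tan(+11.7°) tan(+23.440°) = -0.0898, H₀ = 1.6607 rad.
Bracket: H₀ sin φ sin δ + cos φ cos δ sin H₀ = 1.6607×0.20279×0.39779 + 0.97922×0.91748×0.99596 = 0.133965 + 0.894785 = 1.028750.
Q̄ = (S₀/π) × [bracket] = (1361/π) × 1.028750 = 445.67 W/m².
Ratio Q̄_A / Q̄_B = 471.51 / 445.67 = 1.058.

Q̄_A / Q̄_B ≈ 1.06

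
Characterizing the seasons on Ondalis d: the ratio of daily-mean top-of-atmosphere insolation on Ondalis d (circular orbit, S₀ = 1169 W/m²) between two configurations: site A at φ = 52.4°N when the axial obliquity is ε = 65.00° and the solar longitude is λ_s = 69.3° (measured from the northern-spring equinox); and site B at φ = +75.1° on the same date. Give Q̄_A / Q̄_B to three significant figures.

Q̄_A / Q̄_B ≈ 0.820

— Configuration A (φ=+52.4°):
Solar declination: sin δ = sin ε · sin λ_s = sin 65.00° × sin 69.3° = 0.84780, so δ = +57.973°.
cos H₀ = −tan(+52.4°) tan(+57.973°) = -2.0759 ≤ −1 ⇒ polar day, H₀ = π.
Bracket: H₀ sin φ sin δ + cos φ cos δ sin H₀ = 3.1416×0.79229×0.84780 + 0.61015×0.53032×0.00000 = 2.110224 + 0.000000 = 2.110224.
Q̄ = (S₀/π) × [bracket] = (1169/π) × 2.110224 = 785.22 W/m².
— Configuration B (φ=+75.1°):
cos H₀ = −tan(+75.1°) tan(+57.973°) = -6.0082 ≤ −1 ⇒ polar day, H₀ = π.
Bracket: H₀ sin φ sin δ + cos φ cos δ sin H₀ = 3.1416×0.96638×0.84780 + 0.25713×0.53032×0.00000 = 2.573903 + 0.000000 = 2.573903.
Q̄ = (S₀/π) × [bracket] = (1169/π) × 2.573903 = 957.76 W/m².
Ratio Q̄_A / Q̄_B = 785.22 / 957.76 = 0.8199.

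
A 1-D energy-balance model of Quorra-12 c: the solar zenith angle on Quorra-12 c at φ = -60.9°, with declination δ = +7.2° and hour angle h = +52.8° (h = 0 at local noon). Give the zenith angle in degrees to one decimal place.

cos θ_z = sin φ sin δ + cos φ cos δ cos h = -0.109513 + 0.291719 = 0.182206.
θ_z = arccos(0.182206) = 79.5°.

θ_z = 79.5°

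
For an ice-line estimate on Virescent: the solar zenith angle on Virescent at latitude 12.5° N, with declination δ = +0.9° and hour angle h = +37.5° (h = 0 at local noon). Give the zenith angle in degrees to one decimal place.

cos θ_z = sin φ sin δ + cos φ cos δ cos h = 0.003400 + 0.774452 = 0.777852.
θ_z = arccos(0.777852) = 38.9°.

θ_z = 38.9°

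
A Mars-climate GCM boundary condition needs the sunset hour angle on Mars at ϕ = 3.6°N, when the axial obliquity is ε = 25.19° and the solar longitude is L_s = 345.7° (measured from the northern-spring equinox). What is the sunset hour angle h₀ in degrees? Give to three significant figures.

h₀ = 89.6°

Solar declination: sin δ = sin ε · sin L_s = sin 25.19° × sin 345.7° = -0.10513, so δ = -6.035°.
cos h₀ = −tan ϕ · tan δ = −tan(+3.6°) × tan(-6.035°) = 0.0067, so h₀ = 1.5641 rad = 89.62°.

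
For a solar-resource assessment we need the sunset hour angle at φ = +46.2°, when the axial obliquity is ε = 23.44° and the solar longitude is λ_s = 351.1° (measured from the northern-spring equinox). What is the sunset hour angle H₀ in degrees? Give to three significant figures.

H₀ = 86.3°

Solar declination: sin δ = sin ε · sin λ_s = sin 23.44° × sin 351.1° = -0.06154, so δ = -3.528°.
cos H₀ = −tan φ · tan δ = −tan(+46.2°) × tan(-3.528°) = 0.0643, so H₀ = 1.5065 rad = 86.31°.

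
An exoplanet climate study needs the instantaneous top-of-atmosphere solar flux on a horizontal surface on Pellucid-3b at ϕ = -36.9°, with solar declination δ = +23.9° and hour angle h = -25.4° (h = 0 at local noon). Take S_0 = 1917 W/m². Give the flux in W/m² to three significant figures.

cos θ_z = sin ϕ sin δ + cos ϕ cos δ cos h = -0.243255 + 0.660442 = 0.417187.
Flux = S_0 · cos θ_z = 1917 × 0.417187 = 799.7 W/m².

800 W/m²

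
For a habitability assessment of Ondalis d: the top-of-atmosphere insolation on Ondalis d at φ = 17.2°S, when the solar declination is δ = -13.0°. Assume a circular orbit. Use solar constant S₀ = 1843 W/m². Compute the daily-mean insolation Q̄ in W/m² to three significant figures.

cos H₀ = −tan(-17.2°) tan(-13.000°) = -0.0715, H₀ = 1.6423 rad.
Bracket: H₀ sin φ sin δ + cos φ cos δ sin H₀ = 1.6423×-0.29571×-0.22495 + 0.95528×0.97437×0.99744 = 0.109246 + 0.928413 = 1.037659.
Q̄ = (S₀/π) × [bracket] = (1843/π) × 1.037659 = 608.7 W/m².

Q̄ ≈ 609 W/m²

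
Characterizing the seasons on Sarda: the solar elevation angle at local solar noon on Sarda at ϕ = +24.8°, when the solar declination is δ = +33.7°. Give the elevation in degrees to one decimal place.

81.1°

At local noon the hour angle is zero, so the zenith angle equals |ϕ − δ| = |+24.8° − (+33.700°)| = 8.900°.
Elevation = 90° − 8.900° = 81.1°.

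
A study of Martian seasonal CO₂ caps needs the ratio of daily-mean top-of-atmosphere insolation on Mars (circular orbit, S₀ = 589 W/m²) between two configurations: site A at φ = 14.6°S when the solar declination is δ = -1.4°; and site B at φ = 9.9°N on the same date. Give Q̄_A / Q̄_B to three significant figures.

Q̄_A / Q̄_B ≈ 0.999

— Configuration A (φ=-14.6°):
cos H₀ = −tan(-14.6°) tan(-1.400°) = -0.0064, H₀ = 1.5772 rad.
Bracket: H₀ sin φ sin δ + cos φ cos δ sin H₀ = 1.5772×-0.25207×-0.02443 + 0.96771×0.99970×0.99998 = 0.009713 + 0.967400 = 0.977113.
Q̄ = (S₀/π) × [bracket] = (589/π) × 0.977113 = 183.19 W/m².
— Configuration B (φ=+9.9°):
cos H₀ = −tan(+9.9°) tan(-1.400°) = 0.0043, H₀ = 1.5665 rad.
Bracket: H₀ sin φ sin δ + cos φ cos δ sin H₀ = 1.5665×0.17193×-0.02443 + 0.98511×0.99970×0.99999 = -0.006580 + 0.984805 = 0.978225.
Q̄ = (S₀/π) × [bracket] = (589/π) × 0.978225 = 183.40 W/m².
Ratio Q̄_A / Q̄_B = 183.19 / 183.40 = 0.9989.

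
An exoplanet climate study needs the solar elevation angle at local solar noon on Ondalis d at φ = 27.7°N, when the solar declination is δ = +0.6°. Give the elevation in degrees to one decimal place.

At local noon the hour angle is zero, so the zenith angle equals |φ − δ| = |+27.7° − (+0.600°)| = 27.100°.
Elevation = 90° − 27.100° = 62.9°.

62.9°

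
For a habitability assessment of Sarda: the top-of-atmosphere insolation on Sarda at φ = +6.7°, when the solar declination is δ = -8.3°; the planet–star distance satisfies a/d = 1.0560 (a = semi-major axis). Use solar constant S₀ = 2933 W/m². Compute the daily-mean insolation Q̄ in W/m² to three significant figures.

cos H₀ = −tan(+6.7°) tan(-8.300°) = 0.0171, H₀ = 1.5537 rad.
Bracket: H₀ sin φ sin δ + cos φ cos δ sin H₀ = 1.5537×0.11667×-0.14436 + 0.99317×0.98953×0.99985 = -0.026168 + 0.982624 = 0.956456.
Inverse-square distance factor (a/d)² = 1.0560² = 1.115136.
Q̄ = (S₀/π) × 1.115136 × [bracket] = (2933/π) × 1.115136 × 0.956456 = 995.8 W/m².

Q̄ ≈ 996 W/m²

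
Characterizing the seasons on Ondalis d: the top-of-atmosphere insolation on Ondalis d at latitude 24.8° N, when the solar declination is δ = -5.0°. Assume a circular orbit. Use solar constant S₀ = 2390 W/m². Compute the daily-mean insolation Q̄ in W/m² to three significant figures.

cos H₀ = −tan(+24.8°) tan(-5.000°) = 0.0404, H₀ = 1.5304 rad.
Bracket: H₀ sin φ sin δ + cos φ cos δ sin H₀ = 1.5304×0.41945×-0.08716 + 0.90778×0.99619×0.99918 = -0.055950 + 0.903580 = 0.847630.
Q̄ = (S₀/π) × [bracket] = (2390/π) × 0.847630 = 644.8 W/m².

Q̄ ≈ 645 W/m²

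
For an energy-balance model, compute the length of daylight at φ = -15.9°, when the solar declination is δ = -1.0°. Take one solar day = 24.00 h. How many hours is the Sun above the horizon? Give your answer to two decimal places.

12.04 h

cos H₀ = −tan φ · tan δ = −tan(-15.9°) × tan(-1.000°) = -0.0050, so H₀ = 1.5758 rad = 90.28°.
Daylight = 2H₀/(2π) × 24.00 h = (1.5758/π) × 24.00 = 12.04 h.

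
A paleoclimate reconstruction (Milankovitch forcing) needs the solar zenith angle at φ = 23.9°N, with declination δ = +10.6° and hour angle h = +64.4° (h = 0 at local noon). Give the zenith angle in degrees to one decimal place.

cos θ_z = sin φ sin δ + cos φ cos δ cos h = 0.074526 + 0.388295 = 0.462821.
θ_z = arccos(0.462821) = 62.4°.

θ_z = 62.4°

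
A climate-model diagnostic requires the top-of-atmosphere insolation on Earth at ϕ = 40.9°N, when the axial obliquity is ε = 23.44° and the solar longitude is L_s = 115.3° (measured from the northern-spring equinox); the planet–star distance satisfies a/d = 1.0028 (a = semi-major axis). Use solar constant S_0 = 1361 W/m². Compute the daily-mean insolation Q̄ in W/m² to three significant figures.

Solar declination: sin δ = sin ε · sin L_s = sin 23.44° × sin 115.3° = 0.35963, so δ = +21.078°.
cos h₀ = −tan(+40.9°) tan(+21.078°) = -0.3339, h₀ = 1.9112 rad.
Bracket: h₀ sin ϕ sin δ + cos ϕ cos δ sin h₀ = 1.9112×0.65474×0.35963 + 0.75585×0.93309×0.94262 = 0.450019 + 0.664807 = 1.114826.
Inverse-square distance factor (a/d)² = 1.0028² = 1.005608.
Q̄ = (S_0/π) × 1.005608 × [bracket] = (1361/π) × 1.005608 × 1.114826 = 485.7 W/m².

Q̄ ≈ 486 W/m²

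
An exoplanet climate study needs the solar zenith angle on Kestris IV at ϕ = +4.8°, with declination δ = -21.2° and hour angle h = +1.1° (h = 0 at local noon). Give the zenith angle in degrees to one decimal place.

cos θ_z = sin ϕ sin δ + cos ϕ cos δ cos h = -0.030260 + 0.928883 = 0.898623.
θ_z = arccos(0.898623) = 26.0°.

θ_z = 26.0°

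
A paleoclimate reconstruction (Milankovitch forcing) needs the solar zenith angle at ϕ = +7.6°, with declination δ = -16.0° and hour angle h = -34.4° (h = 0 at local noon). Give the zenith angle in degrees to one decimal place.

cos θ_z = sin ϕ sin δ + cos ϕ cos δ cos h = -0.036455 + 0.786183 = 0.749728.
θ_z = arccos(0.749728) = 41.4°.

θ_z = 41.4°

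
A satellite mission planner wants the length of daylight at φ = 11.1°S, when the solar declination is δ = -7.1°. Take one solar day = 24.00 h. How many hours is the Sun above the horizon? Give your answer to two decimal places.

12.19 h

cos H₀ = −tan φ · tan δ = −tan(-11.1°) × tan(-7.100°) = -0.0244, so H₀ = 1.5952 rad = 91.40°.
Daylight = 2H₀/(2π) × 24.00 h = (1.5952/π) × 24.00 = 12.19 h.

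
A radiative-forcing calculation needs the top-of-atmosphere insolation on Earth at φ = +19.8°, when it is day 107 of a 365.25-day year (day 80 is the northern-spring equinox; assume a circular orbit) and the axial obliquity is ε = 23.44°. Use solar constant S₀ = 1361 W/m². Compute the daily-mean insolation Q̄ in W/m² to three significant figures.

Q̄ ≈ 443 W/m²

Solar longitude: λ_s = 360° × (107 − 80)/365.25 = 26.612°.
sin δ = sin 23.44° × sin 26.612° = 0.17819, so δ = +10.264°.
cos H₀ = −tan(+19.8°) tan(+10.264°) = -0.0652, H₀ = 1.6360 rad.
Bracket: H₀ sin φ sin δ + cos φ cos δ sin H₀ = 1.6360×0.33874×0.17819 + 0.94088×0.98400×0.99787 = 0.098749 + 0.923854 = 1.022603.
Q̄ = (S₀/π) × [bracket] = (1361/π) × 1.022603 = 443.0 W/m².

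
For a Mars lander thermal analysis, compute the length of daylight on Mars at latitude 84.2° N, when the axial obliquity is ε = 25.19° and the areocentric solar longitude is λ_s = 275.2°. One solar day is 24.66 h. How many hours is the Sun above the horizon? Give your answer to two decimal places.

0.00 h

sin δ = sin 25.19° × sin 275.2° = -0.42387, so δ = -25.079°.
cos H₀ = −tan φ · tan δ = 4.6073 ≥ 1, so the Sun never rises (polar night) and H₀ = 0.
Daylight = 2H₀/(2π) × 24.66 h = (0.0000/π) × 24.66 = 0.00 h.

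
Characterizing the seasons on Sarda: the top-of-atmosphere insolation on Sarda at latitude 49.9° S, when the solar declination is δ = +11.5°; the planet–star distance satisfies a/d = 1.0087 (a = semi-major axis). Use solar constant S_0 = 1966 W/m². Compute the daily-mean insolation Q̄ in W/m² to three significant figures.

cos h₀ = −tan(-49.9°) tan(+11.500°) = 0.2416, h₀ = 1.3268 rad.
Bracket: h₀ sin ϕ sin δ + cos ϕ cos δ sin h₀ = 1.3268×-0.76492×0.19937 + 0.64412×0.97992×0.97037 = -0.202340 + 0.612484 = 0.410144.
Inverse-square distance factor (a/d)² = 1.0087² = 1.017476.
Q̄ = (S_0/π) × 1.017476 × [bracket] = (1966/π) × 1.017476 × 0.410144 = 261.2 W/m².

Q̄ ≈ 261 W/m²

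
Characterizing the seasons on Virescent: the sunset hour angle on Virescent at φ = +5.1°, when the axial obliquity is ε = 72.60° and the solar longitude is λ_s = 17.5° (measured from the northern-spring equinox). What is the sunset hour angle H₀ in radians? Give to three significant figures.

H₀ = 1.60 rad

Solar declination: sin δ = sin ε · sin λ_s = sin 72.60° × sin 17.5° = 0.28695, so δ = +16.675°.
cos H₀ = −tan φ · tan δ = −tan(+5.1°) × tan(+16.675°) = -0.0267, so H₀ = 1.5975 rad = 91.53°.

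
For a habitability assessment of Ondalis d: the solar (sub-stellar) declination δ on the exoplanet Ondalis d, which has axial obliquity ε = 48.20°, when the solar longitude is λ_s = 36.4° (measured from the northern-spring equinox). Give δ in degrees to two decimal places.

sin δ = sin ε · sin λ_s = sin 48.20° × sin 36.4° = 0.442380.
δ = arcsin(0.442380) = +26.26°.

δ = +26.26°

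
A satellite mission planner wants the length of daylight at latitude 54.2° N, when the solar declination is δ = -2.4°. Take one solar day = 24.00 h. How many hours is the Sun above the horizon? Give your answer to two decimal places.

11.56 h

cos h₀ = −tan ϕ · tan δ = −tan(+54.2°) × tan(-2.400°) = 0.0581, so h₀ = 1.5127 rad = 86.67°.
Daylight = 2h₀/(2π) × 24.00 h = (1.5127/π) × 24.00 = 11.56 h.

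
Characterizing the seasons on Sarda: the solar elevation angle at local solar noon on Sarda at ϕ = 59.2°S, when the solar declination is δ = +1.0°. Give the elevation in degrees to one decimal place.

29.8°

At local noon the hour angle is zero, so the zenith angle equals |ϕ − δ| = |-59.2° − (+1.000°)| = 60.200°.
Elevation = 90° − 60.200° = 29.8°.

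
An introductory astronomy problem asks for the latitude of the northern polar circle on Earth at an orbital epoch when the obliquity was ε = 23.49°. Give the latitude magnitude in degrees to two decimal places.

66.51°

The polar circle is the lowest latitude that experiences at least one full rotation of continuous daylight at the northern-summer solstice; it lies at |φ| = 90° − ε = 90° − 23.49° = 66.51°.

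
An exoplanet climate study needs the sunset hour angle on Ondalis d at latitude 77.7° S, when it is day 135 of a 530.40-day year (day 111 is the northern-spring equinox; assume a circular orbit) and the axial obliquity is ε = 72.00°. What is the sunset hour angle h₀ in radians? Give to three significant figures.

Solar longitude: L_s = 360° × (135 − 111)/530.40 = 16.290°.
sin δ = sin 72.00° × sin 16.290° = 0.26676, so δ = +15.472°.
cos h₀ = −tan ϕ · tan δ = 1.2695 ≥ 1, so the host star never rises (polar night) and h₀ = 0.

h₀ = 0.00 rad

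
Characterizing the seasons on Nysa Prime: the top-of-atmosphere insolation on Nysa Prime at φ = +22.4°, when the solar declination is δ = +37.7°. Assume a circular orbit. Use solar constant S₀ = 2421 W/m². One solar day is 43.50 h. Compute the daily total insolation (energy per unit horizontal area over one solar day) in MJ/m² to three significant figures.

cos H₀ = −tan(+22.4°) tan(+37.700°) = -0.3186, H₀ = 1.8950 rad.
Bracket: H₀ sin φ sin δ + cos φ cos δ sin H₀ = 1.8950×0.38107×0.61153 + 0.92455×0.79122×0.94790 = 0.441603 + 0.693410 = 1.135013.
Q̄ = (S₀/π) × [bracket] = (2421/π) × 1.135013 = 874.67 W/m².
Daily total = Q̄ × 43.50 h × 3600 s/h = 874.67 × 43.50 × 3600 / 10⁶ = 137.0 MJ/m².

137 MJ/m²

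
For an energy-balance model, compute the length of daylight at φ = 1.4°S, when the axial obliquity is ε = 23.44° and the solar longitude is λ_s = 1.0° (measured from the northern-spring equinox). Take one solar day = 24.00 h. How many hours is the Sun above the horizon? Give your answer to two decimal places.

12.00 h

Solar declination: sin δ = sin ε · sin λ_s = sin 23.44° × sin 1.0° = 0.00694, so δ = +0.398°.
cos H₀ = −tan φ · tan δ = −tan(-1.4°) × tan(+0.398°) = 0.0002, so H₀ = 1.5706 rad = 89.99°.
Daylight = 2H₀/(2π) × 24.00 h = (1.5706/π) × 24.00 = 12.00 h.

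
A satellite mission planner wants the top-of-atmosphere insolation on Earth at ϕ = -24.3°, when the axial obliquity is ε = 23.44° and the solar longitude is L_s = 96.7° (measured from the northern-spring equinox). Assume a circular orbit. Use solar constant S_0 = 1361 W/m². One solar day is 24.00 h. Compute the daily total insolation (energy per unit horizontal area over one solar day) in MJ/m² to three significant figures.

22.4 MJ/m²

Solar declination: sin δ = sin ε · sin L_s = sin 23.44° × sin 96.7° = 0.39507, so δ = +23.270°.
cos h₀ = −tan(-24.3°) tan(+23.270°) = 0.1942, h₀ = 1.3754 rad.
Bracket: h₀ sin ϕ sin δ + cos ϕ cos δ sin h₀ = 1.3754×-0.41151×0.39507 + 0.91140×0.91865×0.98097 = -0.223606 + 0.821325 = 0.597719.
Q̄ = (S_0/π) × [bracket] = (1361/π) × 0.597719 = 258.94 W/m².
Daily total = Q̄ × 24.00 h × 3600 s/h = 258.94 × 24.00 × 3600 / 10⁶ = 22.37 MJ/m².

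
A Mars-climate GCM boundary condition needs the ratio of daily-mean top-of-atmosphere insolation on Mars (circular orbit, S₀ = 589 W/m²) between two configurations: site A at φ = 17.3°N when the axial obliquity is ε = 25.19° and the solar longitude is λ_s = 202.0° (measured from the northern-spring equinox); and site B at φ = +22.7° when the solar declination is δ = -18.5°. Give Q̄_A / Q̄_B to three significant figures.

Q̄_A / Q̄_B ≈ 1.26

— Configuration A (φ=+17.3°):
Solar declination: sin δ = sin ε · sin λ_s = sin 25.19° × sin 202.0° = -0.15944, so δ = -9.174°.
cos H₀ = −tan(+17.3°) tan(-9.174°) = 0.0503, H₀ = 1.5205 rad.
Bracket: H₀ sin φ sin δ + cos φ cos δ sin H₀ = 1.5205×0.29737×-0.15944 + 0.95476×0.98721×0.99873 = -0.072091 + 0.941352 = 0.869261.
Q̄ = (S₀/π) × [bracket] = (589/π) × 0.869261 = 162.97 W/m².
— Configuration B (φ=+22.7°):
cos H₀ = −tan(+22.7°) tan(-18.500°) = 0.1400, H₀ = 1.4304 rad.
Bracket: H₀ sin φ sin δ + cos φ cos δ sin H₀ = 1.4304×0.38591×-0.31730 + 0.92254×0.94832×0.99016 = -0.175151 + 0.866254 = 0.691103.
Q̄ = (S₀/π) × [bracket] = (589/π) × 0.691103 = 129.57 W/m².
Ratio Q̄_A / Q̄_B = 162.97 / 129.57 = 1.258.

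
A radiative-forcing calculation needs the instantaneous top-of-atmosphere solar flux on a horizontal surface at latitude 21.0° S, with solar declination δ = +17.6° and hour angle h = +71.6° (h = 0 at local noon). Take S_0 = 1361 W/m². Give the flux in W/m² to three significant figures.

235 W/m²

cos θ_z = sin ϕ sin δ + cos ϕ cos δ cos h = -0.108360 + 0.280890 = 0.172530.
Flux = S_0 · cos θ_z = 1361 × 0.172530 = 234.8 W/m².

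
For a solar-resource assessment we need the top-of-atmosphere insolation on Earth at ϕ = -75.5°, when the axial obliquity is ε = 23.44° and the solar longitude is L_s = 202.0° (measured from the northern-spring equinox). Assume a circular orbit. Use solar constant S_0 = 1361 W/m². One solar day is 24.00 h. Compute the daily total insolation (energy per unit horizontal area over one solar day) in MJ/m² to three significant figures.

Solar declination: sin δ = sin ε · sin L_s = sin 23.44° × sin 202.0° = -0.14901, so δ = -8.570°.
cos h₀ = −tan(-75.5°) tan(-8.570°) = -0.5827, h₀ = 2.1928 rad.
Bracket: h₀ sin ϕ sin δ + cos ϕ cos δ sin h₀ = 2.1928×-0.96815×-0.14901 + 0.25038×0.98884×0.81269 = 0.316342 + 0.201210 = 0.517552.
Q̄ = (S_0/π) × [bracket] = (1361/π) × 0.517552 = 224.21 W/m².
Daily total = Q̄ × 24.00 h × 3600 s/h = 224.21 × 24.00 × 3600 / 10⁶ = 19.37 MJ/m².

19.4 MJ/m²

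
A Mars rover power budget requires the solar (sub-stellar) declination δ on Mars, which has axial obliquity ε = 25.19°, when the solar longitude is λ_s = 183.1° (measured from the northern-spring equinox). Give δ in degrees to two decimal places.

sin δ = sin ε · sin λ_s = sin 25.19° × sin 183.1° = -0.023017.
δ = arcsin(-0.023017) = -1.32°.

δ = -1.32°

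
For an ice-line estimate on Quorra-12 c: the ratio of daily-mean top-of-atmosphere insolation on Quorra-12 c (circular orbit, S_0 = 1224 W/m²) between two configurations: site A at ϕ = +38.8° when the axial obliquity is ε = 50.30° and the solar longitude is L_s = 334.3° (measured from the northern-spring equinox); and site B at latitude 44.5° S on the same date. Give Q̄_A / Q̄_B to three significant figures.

Q̄_A / Q̄_B ≈ 0.404

— Configuration A (ϕ=+38.8°):
Solar declination: sin δ = sin ε · sin L_s = sin 50.30° × sin 334.3° = -0.33366, so δ = -19.491°.
cos h₀ = −tan(+38.8°) tan(-19.491°) = 0.2846, h₀ = 1.2822 rad.
Bracket: h₀ sin ϕ sin δ + cos ϕ cos δ sin h₀ = 1.2822×0.62660×-0.33366 + 0.77934×0.94269×0.95865 = -0.268071 + 0.704297 = 0.436226.
Q̄ = (S_0/π) × [bracket] = (1224/π) × 0.436226 = 169.96 W/m².
— Configuration B (ϕ=-44.5°):
cos h₀ = −tan(-44.5°) tan(-19.491°) = -0.3478, h₀ = 1.9260 rad.
Bracket: h₀ sin ϕ sin δ + cos ϕ cos δ sin h₀ = 1.9260×-0.70091×-0.33366 + 0.71325×0.94269×0.93756 = 0.450425 + 0.630391 = 1.080816.
Q̄ = (S_0/π) × [bracket] = (1224/π) × 1.080816 = 421.10 W/m².
Ratio Q̄_A / Q̄_B = 169.96 / 421.10 = 0.4036.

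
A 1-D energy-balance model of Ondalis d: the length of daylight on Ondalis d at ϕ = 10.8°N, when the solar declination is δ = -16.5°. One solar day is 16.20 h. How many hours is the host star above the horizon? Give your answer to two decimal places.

cos h₀ = −tan ϕ · tan δ = −tan(+10.8°) × tan(-16.500°) = 0.0565, so h₀ = 1.5143 rad = 86.76°.
Daylight = 2h₀/(2π) × 16.20 h = (1.5143/π) × 16.20 = 7.81 h.

7.81 h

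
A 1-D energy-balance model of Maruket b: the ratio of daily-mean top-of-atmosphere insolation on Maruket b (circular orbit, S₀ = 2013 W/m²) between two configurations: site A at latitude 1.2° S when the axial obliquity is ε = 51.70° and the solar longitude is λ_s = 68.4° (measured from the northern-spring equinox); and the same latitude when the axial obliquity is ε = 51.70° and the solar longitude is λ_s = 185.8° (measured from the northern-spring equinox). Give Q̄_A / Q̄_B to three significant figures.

— Configuration A (φ=-1.2°):
Solar declination: sin δ = sin ε · sin λ_s = sin 51.70° × sin 68.4° = 0.72967, so δ = +46.858°.
cos H₀ = −tan(-1.2°) tan(+46.858°) = 0.0224, H₀ = 1.5484 rad.
Bracket: H₀ sin φ sin δ + cos φ cos δ sin H₀ = 1.5484×-0.02094×0.72967 + 0.99978×0.68380×0.99975 = -0.023658 + 0.683479 = 0.659821.
Q̄ = (S₀/π) × [bracket] = (2013/π) × 0.659821 = 422.79 W/m².
— Configuration B (φ=-1.2°):
Solar declination: sin δ = sin ε · sin λ_s = sin 51.70° × sin 185.8° = -0.07931, so δ = -4.549°.
cos H₀ = −tan(-1.2°) tan(-4.549°) = -0.0017, H₀ = 1.5725 rad.
Bracket: H₀ sin φ sin δ + cos φ cos δ sin H₀ = 1.5725×-0.02094×-0.07931 + 0.99978×0.99685×1.00000 = 0.002612 + 0.996631 = 0.999243.
Q̄ = (S₀/π) × [bracket] = (2013/π) × 0.999243 = 640.27 W/m².
Ratio Q̄_A / Q̄_B = 422.79 / 640.27 = 0.6603.

Q̄_A / Q̄_B ≈ 0.660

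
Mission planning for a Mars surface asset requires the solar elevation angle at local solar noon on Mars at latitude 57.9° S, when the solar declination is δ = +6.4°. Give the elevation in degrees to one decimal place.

25.7°

At local noon the hour angle is zero, so the zenith angle equals |φ − δ| = |-57.9° − (+6.400°)| = 64.300°.
Elevation = 90° − 64.300° = 25.7°.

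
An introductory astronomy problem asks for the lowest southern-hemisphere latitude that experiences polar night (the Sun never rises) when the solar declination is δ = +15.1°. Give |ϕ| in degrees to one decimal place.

|ϕ| = 74.9°

Polar night requires cos h₀ = −tan ϕ tan δ ≥ 1, i.e. tan ϕ tan δ ≤ −1.
The boundary is |tan ϕ| · |tan δ| = 1, so |ϕ| = 90° − |δ| = 90° − 15.1° = 74.9° in the southern hemisphere.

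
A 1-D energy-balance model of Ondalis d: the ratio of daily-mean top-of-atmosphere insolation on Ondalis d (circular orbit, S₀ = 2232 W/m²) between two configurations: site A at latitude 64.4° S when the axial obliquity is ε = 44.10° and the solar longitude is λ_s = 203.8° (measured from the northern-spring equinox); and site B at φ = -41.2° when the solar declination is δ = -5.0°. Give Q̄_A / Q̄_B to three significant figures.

Q̄_A / Q̄_B ≈ 1.06

— Configuration A (φ=-64.4°):
Solar declination: sin δ = sin ε · sin λ_s = sin 44.10° × sin 203.8° = -0.28083, so δ = -16.310°.
cos H₀ = −tan(-64.4°) tan(-16.310°) = -0.6107, H₀ = 2.2278 rad.
Bracket: H₀ sin φ sin δ + cos φ cos δ sin H₀ = 2.2278×-0.90183×-0.28083 + 0.43209×0.95976×0.79185 = 0.564215 + 0.328382 = 0.892597.
Q̄ = (S₀/π) × [bracket] = (2232/π) × 0.892597 = 634.16 W/m².
— Configuration B (φ=-41.2°):
cos H₀ = −tan(-41.2°) tan(-5.000°) = -0.0766, H₀ = 1.6475 rad.
Bracket: H₀ sin φ sin δ + cos φ cos δ sin H₀ = 1.6475×-0.65869×-0.08716 + 0.75241×0.99619×0.99706 = 0.094585 + 0.747340 = 0.841925.
Q̄ = (S₀/π) × [bracket] = (2232/π) × 0.841925 = 598.16 W/m².
Ratio Q̄_A / Q̄_B = 634.16 / 598.16 = 1.060.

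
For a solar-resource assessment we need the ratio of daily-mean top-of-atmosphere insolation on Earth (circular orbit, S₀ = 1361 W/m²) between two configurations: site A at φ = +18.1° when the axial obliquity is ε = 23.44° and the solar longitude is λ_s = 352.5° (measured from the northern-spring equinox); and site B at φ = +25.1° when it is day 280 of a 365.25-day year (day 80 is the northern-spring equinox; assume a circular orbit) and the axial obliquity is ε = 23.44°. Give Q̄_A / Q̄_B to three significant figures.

Q̄_A / Q̄_B ≈ 1.12

— Configuration A (φ=+18.1°):
Solar declination: sin δ = sin ε · sin λ_s = sin 23.44° × sin 352.5° = -0.05192, so δ = -2.976°.
cos H₀ = −tan(+18.1°) tan(-2.976°) = 0.0170, H₀ = 1.5538 rad.
Bracket: H₀ sin φ sin δ + cos φ cos δ sin H₀ = 1.5538×0.31068×-0.05192 + 0.95052×0.99865×0.99986 = -0.025064 + 0.949104 = 0.924040.
Q̄ = (S₀/π) × [bracket] = (1361/π) × 0.924040 = 400.31 W/m².
— Configuration B (φ=+25.1°):
Solar longitude: λ_s = 360° × (280 − 80)/365.25 = 197.125°.
sin δ = sin 23.44° × sin 197.125° = -0.11713, so δ = -6.727°.
cos H₀ = −tan(+25.1°) tan(-6.727°) = 0.0552, H₀ = 1.5155 rad.
Bracket: H₀ sin φ sin δ + cos φ cos δ sin H₀ = 1.5155×0.42420×-0.11713 + 0.90557×0.99312×0.99847 = -0.075300 + 0.897964 = 0.822664.
Q̄ = (S₀/π) × [bracket] = (1361/π) × 0.822664 = 356.39 W/m².
Ratio Q̄_A / Q̄_B = 400.31 / 356.39 = 1.123.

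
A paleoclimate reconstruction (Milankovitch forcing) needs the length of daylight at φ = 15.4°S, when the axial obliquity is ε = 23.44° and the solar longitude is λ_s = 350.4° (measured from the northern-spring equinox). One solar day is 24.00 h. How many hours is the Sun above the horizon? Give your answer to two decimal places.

Solar declination: sin δ = sin ε · sin λ_s = sin 23.44° × sin 350.4° = -0.06634, so δ = -3.804°.
cos H₀ = −tan φ · tan δ = −tan(-15.4°) × tan(-3.804°) = -0.0183, so H₀ = 1.5891 rad = 91.05°.
Daylight = 2H₀/(2π) × 24.00 h = (1.5891/π) × 24.00 = 12.14 h.

12.14 h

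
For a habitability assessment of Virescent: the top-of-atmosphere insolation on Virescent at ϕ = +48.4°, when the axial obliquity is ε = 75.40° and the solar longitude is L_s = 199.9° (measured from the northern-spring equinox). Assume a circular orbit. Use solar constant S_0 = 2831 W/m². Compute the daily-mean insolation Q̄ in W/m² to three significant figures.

Q̄ ≈ 260 W/m²

Solar declination: sin δ = sin ε · sin L_s = sin 75.40° × sin 199.9° = -0.32939, so δ = -19.232°.
cos h₀ = −tan(+48.4°) tan(-19.232°) = 0.3929, h₀ = 1.1670 rad.
Bracket: h₀ sin ϕ sin δ + cos ϕ cos δ sin h₀ = 1.1670×0.74780×-0.32939 + 0.66393×0.94419×0.91957 = -0.287453 + 0.576456 = 0.289003.
Q̄ = (S_0/π) × [bracket] = (2831/π) × 0.289003 = 260.4 W/m².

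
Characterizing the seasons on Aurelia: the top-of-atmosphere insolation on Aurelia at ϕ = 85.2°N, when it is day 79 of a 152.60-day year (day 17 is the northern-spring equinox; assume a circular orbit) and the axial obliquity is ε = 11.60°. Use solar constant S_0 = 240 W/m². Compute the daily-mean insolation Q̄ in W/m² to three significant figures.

Solar longitude: L_s = 360° × (79 − 17)/152.60 = 146.265°.
sin δ = sin 11.60° × sin 146.265° = 0.11167, so δ = +6.412°.
cos h₀ = −tan(+85.2°) tan(+6.412°) = -1.3382 ≤ −1 ⇒ polar day, h₀ = π.
Bracket: h₀ sin ϕ sin δ + cos ϕ cos δ sin h₀ = 3.1416×0.99649×0.11167 + 0.08368×0.99375×0.00000 = 0.349591 + 0.000000 = 0.349591.
Q̄ = (S_0/π) × [bracket] = (240/π) × 0.349591 = 26.71 W/m².

Q̄ ≈ 26.7 W/m²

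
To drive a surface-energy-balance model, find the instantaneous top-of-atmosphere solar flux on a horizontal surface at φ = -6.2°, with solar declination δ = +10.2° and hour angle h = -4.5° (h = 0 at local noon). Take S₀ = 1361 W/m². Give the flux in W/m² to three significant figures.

cos θ_z = sin φ sin δ + cos φ cos δ cos h = -0.019125 + 0.975423 = 0.956298.
Flux = S₀ · cos θ_z = 1361 × 0.956298 = 1302 W/m².

1.30e+03 W/m²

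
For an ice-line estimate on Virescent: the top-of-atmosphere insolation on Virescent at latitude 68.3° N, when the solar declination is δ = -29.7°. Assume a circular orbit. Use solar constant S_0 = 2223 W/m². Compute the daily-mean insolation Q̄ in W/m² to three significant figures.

cos h₀ = −tan(+68.3°) tan(-29.700°) = 1.4333 ≥ 1 ⇒ polar night, h₀ = 0 and Q̄ = 0.

Q̄ ≈ 0.00 W/m²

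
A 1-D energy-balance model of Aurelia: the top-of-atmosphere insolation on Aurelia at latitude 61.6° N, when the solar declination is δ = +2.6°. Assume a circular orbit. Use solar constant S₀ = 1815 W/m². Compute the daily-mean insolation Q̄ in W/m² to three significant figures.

cos H₀ = −tan(+61.6°) tan(+2.600°) = -0.0840, H₀ = 1.6549 rad.
Bracket: H₀ sin φ sin δ + cos φ cos δ sin H₀ = 1.6549×0.87965×0.04536 + 0.47562×0.99897×0.99647 = 0.066032 + 0.473453 = 0.539485.
Q̄ = (S₀/π) × [bracket] = (1815/π) × 0.539485 = 311.7 W/m².

Q̄ ≈ 312 W/m²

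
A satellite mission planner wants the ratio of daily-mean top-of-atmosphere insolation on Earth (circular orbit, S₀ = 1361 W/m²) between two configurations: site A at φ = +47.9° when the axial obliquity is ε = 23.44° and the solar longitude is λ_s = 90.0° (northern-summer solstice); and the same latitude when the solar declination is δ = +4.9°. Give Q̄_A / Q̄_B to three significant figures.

— Configuration A (φ=+47.9°):
Solar declination: sin δ = sin ε · sin λ_s = sin 23.44° × sin 90.0° = 0.39779, so δ = +23.440°.
cos H₀ = −tan(+47.9°) tan(+23.440°) = -0.4798, H₀ = 2.0713 rad.
Bracket: H₀ sin φ sin δ + cos φ cos δ sin H₀ = 2.0713×0.74198×0.39779 + 0.67043×0.91748×0.87736 = 0.611349 + 0.539670 = 1.151019.
Q̄ = (S₀/π) × [bracket] = (1361/π) × 1.151019 = 498.64 W/m².
— Configuration B (φ=+47.9°):
cos H₀ = −tan(+47.9°) tan(+4.900°) = -0.0949, H₀ = 1.6658 rad.
Bracket: H₀ sin φ sin δ + cos φ cos δ sin H₀ = 1.6658×0.74198×0.08542 + 0.67043×0.99635×0.99549 = 0.105578 + 0.664970 = 0.770548.
Q̄ = (S₀/π) × [bracket] = (1361/π) × 0.770548 = 333.82 W/m².
Ratio Q̄_A / Q̄_B = 498.64 / 333.82 = 1.494.

Q̄_A / Q̄_B ≈ 1.49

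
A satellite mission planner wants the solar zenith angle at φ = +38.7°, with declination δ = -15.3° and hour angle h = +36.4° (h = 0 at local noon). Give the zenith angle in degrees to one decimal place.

θ_z = 63.8°

cos θ_z = sin φ sin δ + cos φ cos δ cos h = -0.164985 + 0.605900 = 0.440915.
θ_z = arccos(0.440915) = 63.8°.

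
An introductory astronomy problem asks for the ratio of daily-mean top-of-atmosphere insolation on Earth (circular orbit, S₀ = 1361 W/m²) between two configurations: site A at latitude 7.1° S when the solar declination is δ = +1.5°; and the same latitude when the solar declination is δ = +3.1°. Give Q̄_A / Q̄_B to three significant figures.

— Configuration A (φ=-7.1°):
cos H₀ = −tan(-7.1°) tan(+1.500°) = 0.0033, H₀ = 1.5675 rad.
Bracket: H₀ sin φ sin δ + cos φ cos δ sin H₀ = 1.5675×-0.12360×0.02618 + 0.99233×0.99966×0.99999 = -0.005072 + 0.991983 = 0.986911.
Q̄ = (S₀/π) × [bracket] = (1361/π) × 0.986911 = 427.55 W/m².
— Configuration B (φ=-7.1°):
cos H₀ = −tan(-7.1°) tan(+3.100°) = 0.0067, H₀ = 1.5641 rad.
Bracket: H₀ sin φ sin δ + cos φ cos δ sin H₀ = 1.5641×-0.12360×0.05408 + 0.99233×0.99854×0.99998 = -0.010455 + 0.990861 = 0.980406.
Q̄ = (S₀/π) × [bracket] = (1361/π) × 0.980406 = 424.73 W/m².
Ratio Q̄_A / Q̄_B = 427.55 / 424.73 = 1.007.

Q̄_A / Q̄_B ≈ 1.01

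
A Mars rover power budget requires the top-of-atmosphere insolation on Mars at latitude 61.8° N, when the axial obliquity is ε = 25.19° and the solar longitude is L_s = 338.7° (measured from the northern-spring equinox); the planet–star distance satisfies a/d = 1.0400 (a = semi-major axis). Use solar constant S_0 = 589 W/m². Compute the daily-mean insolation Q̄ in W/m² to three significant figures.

Q̄ ≈ 55.3 W/m²

Solar declination: sin δ = sin ε · sin L_s = sin 25.19° × sin 338.7° = -0.15461, so δ = -8.894°.
cos h₀ = −tan(+61.8°) tan(-8.894°) = 0.2919, h₀ = 1.2746 rad.
Bracket: h₀ sin ϕ sin δ + cos ϕ cos δ sin h₀ = 1.2746×0.88130×-0.15461 + 0.47255×0.98798×0.95646 = -0.173674 + 0.446542 = 0.272868.
Inverse-square distance factor (a/d)² = 1.0400² = 1.081600.
Q̄ = (S_0/π) × 1.081600 × [bracket] = (589/π) × 1.081600 × 0.272868 = 55.33 W/m².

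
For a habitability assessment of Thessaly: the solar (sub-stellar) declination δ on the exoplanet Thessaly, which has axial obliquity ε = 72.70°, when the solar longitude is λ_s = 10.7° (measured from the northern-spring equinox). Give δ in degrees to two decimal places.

sin δ = sin ε · sin λ_s = sin 72.70° × sin 10.7° = 0.177267.
δ = arcsin(0.177267) = +10.21°.

δ = +10.21°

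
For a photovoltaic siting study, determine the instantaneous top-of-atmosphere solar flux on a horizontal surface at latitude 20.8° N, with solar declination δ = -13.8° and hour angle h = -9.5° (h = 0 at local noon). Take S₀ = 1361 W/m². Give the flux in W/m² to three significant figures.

cos θ_z = sin φ sin δ + cos φ cos δ cos h = -0.084705 + 0.895391 = 0.810686.
Flux = S₀ · cos θ_z = 1361 × 0.810686 = 1103 W/m².

1.10e+03 W/m²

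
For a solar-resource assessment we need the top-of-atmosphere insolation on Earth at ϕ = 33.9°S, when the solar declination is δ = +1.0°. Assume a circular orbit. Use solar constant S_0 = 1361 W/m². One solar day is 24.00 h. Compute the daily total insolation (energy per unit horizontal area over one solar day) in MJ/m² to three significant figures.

30.5 MJ/m²

cos h₀ = −tan(-33.9°) tan(+1.000°) = 0.0117, h₀ = 1.5591 rad.
Bracket: h₀ sin ϕ sin δ + cos ϕ cos δ sin h₀ = 1.5591×-0.55775×0.01745 + 0.83001×0.99985×0.99993 = -0.015174 + 0.829827 = 0.814653.
Q̄ = (S_0/π) × [bracket] = (1361/π) × 0.814653 = 352.92 W/m².
Daily total = Q̄ × 24.00 h × 3600 s/h = 352.92 × 24.00 × 3600 / 10⁶ = 30.49 MJ/m².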